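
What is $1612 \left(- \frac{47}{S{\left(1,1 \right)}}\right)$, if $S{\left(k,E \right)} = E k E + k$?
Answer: $-37882$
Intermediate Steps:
$S{\left(k,E \right)} = k + k E^{2}$ ($S{\left(k,E \right)} = k E^{2} + k = k + k E^{2}$)
$1612 \left(- \frac{47}{S{\left(1,1 \right)}}\right) = 1612 \left(- \frac{47}{1 \left(1 + 1^{2}\right)}\right) = 1612 \left(- \frac{47}{1 \left(1 + 1\right)}\right) = 1612 \left(- \frac{47}{1 \cdot 2}\right) = 1612 \left(- \frac{47}{2}\right) = -37882$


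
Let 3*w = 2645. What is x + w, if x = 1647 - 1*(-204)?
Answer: 8198/3 ≈ 2732.7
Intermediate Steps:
x = 1851 (x = 1647 + 204 = 1851)
w = 2645/3 (w = (⅓)*2645 = 2645/3 ≈ 881.67)
x + w = 1851 + 2645/3 = 8198/3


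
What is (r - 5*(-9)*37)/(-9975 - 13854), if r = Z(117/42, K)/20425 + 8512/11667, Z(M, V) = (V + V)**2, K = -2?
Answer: -8445553301/120817326825 ≈ -0.069903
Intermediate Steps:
Z(M, V) = 4*V**2 (Z(M, V) = (2*V)**2 = 4*V**2)
r = 174044272/238298475 (r = (4*(-2)**2)/20425 + 8512/11667 = (4*4)*(1/20425) + 8512*(1/11667) = 16*(1/20425) + 8512/11667 = 16/20425 + 8512/11667 = 174044272/238298475 ≈ 0.73036)
(r - 5*(-9)*37)/(-9975 - 13854) = (174044272/238298475 - 5*(-9)*37)/(-9975 - 13854) = (174044272/238298475 + 45*37)/(-23829) = (174044272/238298475 + 1665)*(-1/23829) = (396941005147/238298475)*(-1/23829) = -8445553301/120817326825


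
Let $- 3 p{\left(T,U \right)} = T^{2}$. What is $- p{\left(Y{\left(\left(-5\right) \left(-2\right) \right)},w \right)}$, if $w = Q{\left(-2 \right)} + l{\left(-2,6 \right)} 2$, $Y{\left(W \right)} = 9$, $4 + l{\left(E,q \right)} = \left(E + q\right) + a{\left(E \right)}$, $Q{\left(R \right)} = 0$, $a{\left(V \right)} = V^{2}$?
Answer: $27$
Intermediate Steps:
$l{\left(E,q \right)} = -4 + E + q + E^{2}$ ($l{\left(E,q \right)} = -4 + \left(\left(E + q\right) + E^{2}\right) = -4 + \left(E + q + E^{2}\right) = -4 + E + q + E^{2}$)
$w = 8$ ($w = 0 + \left(-4 - 2 + 6 + \left(-2\right)^{2}\right) 2 = 0 + \left(-4 - 2 + 6 + 4\right) 2 = 0 + 4 \cdot 2 = 0 + 8 = 8$)
$p{\left(T,U \right)} = - \frac{T^{2}}{3}$
$- p{\left(Y{\left(\left(-5\right) \left(-2\right) \right)},w \right)} = - \frac{\left(-1\right) 9^{2}}{3} = - \frac{\left(-1\right) 81}{3} = \left(-1\right) \left(-27\right) = 27$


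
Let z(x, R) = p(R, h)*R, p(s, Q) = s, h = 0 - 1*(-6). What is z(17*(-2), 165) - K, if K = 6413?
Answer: 20812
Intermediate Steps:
h = 6 (h = 0 + 6 = 6)
z(x, R) = R² (z(x, R) = R*R = R²)
z(17*(-2), 165) - K = 165² - 1*6413 = 27225 - 6413 = 20812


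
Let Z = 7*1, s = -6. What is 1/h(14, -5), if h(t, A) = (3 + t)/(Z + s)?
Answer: 1/17 ≈ 0.058824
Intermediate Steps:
Z = 7
h(t, A) = 3 + t (h(t, A) = (3 + t)/(7 - 6) = (3 + t)/1 = (3 + t)*1 = 3 + t)
1/h(14, -5) = 1/(3 + 14) = 1/17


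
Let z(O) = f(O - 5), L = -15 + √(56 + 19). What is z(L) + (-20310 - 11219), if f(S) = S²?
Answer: -31054 - 200*√3 ≈ -31400.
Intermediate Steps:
L = -15 + 5*√3 (L = -15 + √75 = -15 + 5*√3 ≈ -6.3397)
z(O) = (-5 + O)² (z(O) = (O - 5)² = (-5 + O)²)
z(L) + (-20310 - 11219) = (-5 + (-15 + 5*√3))² + (-20310 - 11219) = (-20 + 5*√3)² - 31529 = -31529 + (-20 + 5*√3)²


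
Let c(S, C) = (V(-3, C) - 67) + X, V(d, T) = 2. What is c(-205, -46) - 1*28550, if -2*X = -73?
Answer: -57157/2 ≈ -28579.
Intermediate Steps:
X = 73/2 (X = -½*(-73) = 73/2 ≈ 36.500)
c(S, C) = -57/2 (c(S, C) = (2 - 67) + 73/2 = -65 + 73/2 = -57/2)
c(-205, -46) - 1*28550 = -57/2 - 1*28550 = -57/2 - 28550 = -57157/2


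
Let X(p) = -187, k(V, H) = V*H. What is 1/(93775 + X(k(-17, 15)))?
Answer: 1/93588 ≈ 1.0685e-5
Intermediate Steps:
k(V, H) = H*V
1/(93775 + X(k(-17, 15))) = 1/(93775 - 187) = 1/93588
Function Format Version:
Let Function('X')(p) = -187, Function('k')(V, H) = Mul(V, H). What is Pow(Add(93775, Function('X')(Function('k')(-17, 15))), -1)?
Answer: Rational(1, 93588) ≈ 1.0685e-5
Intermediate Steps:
Function('k')(V, H) = Mul(H, V)
Pow(Add(93775, Function('X')(Function('k')(-17, 15))), -1) = Pow(Add(93775, -187), -1) = Pow(93588, -1) = Rational(1, 93588)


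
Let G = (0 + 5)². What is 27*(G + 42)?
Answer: 1809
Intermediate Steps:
G = 25 (G = 5² = 25)
27*(G + 42) = 27*(25 + 42) = 27*67 = 1809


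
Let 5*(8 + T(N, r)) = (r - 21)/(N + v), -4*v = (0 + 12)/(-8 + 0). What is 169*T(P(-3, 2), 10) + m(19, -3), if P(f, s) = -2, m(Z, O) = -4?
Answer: -5636/5 ≈ -1127.2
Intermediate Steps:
v = 3/8 (v = -(0 + 12)/(4*(-8 + 0)) = -3/(-8) = -3*(-1)/8 = -¼*(-3/2) = 3/8 ≈ 0.37500)
T(N, r) = -8 + (-21 + r)/(5*(3/8 + N)) (T(N, r) = -8 + ((r - 21)/(N + 3/8))/5 = -8 + ((-21 + r)/(3/8 + N))/5 = -8 + (-21 + r)/(5*(3/8 + N)))
169*T(P(-3, 2), 10) + m(19, -3) = 169*(8*(-36 + 10 - 40*(-2))/(5*(3 + 8*(-2)))) - 4 = 169*(8*(-36 + 10 + 80)/(5*(3 - 16))) - 4 = 169*((8/5)*54/(-13)) - 4 = 169*((8/5)*(-1/13)*54) - 4 = 169*(-432/65) - 4 = -5616/5 - 4 = -5636/5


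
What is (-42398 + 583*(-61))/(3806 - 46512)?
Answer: 77961/42706 ≈ 1.8255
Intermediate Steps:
(-42398 + 583*(-61))/(3806 - 46512) = (-42398 - 35563)/(-42706) = -77961*(-1/42706) = 77961/42706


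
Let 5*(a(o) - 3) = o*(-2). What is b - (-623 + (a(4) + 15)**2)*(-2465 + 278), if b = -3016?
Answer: -19432537/25 ≈ -7.7730e+5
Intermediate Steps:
a(o) = 3 - 2*o/5 (a(o) = 3 + (o*(-2))/5 = 3 + (-2*o)/5 = 3 - 2*o/5)
b - (-623 + (a(4) + 15)**2)*(-2465 + 278) = -3016 - (-623 + ((3 - 2/5*4) + 15)**2)*(-2465 + 278) = -3016 - (-623 + ((3 - 8/5) + 15)**2)*(-2187) = -3016 - (-623 + (7/5 + 15)**2)*(-2187) = -3016 - (-623 + (82/5)**2)*(-2187) = -3016 - (-623 + 6724/25)*(-2187) = -3016 - (-8851)*(-2187)/25 = -3016 - 1*19357137/25 = -3016 - 19357137/25 = -19432537/25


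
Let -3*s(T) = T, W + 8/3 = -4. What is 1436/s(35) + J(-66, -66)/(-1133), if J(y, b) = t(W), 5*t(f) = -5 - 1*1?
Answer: -4880922/39655 ≈ -123.08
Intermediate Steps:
W = -20/3 (W = -8/3 - 4 = -20/3 ≈ -6.6667)
s(T) = -T/3
t(f) = -6/5 (t(f) = (-5 - 1*1)/5 = (-5 - 1)/5 = (1/5)*(-6) = -6/5)
J(y, b) = -6/5
1436/s(35) + J(-66, -66)/(-1133) = 1436/((-1/3*35)) - 6/5/(-1133) = 1436/(-35/3) - 6/5*(-1/1133) = 1436*(-3/35) + 6/5665 = -4308/35 + 6/5665 = -4880922/39655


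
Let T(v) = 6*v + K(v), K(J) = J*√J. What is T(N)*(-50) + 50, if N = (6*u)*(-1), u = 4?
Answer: 7250 + 2400*I*√6 ≈ 7250.0 + 5878.8*I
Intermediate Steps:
K(J) = J^(3/2)
N = -24 (N = (6*4)*(-1) = 24*(-1) = -24)
T(v) = v^(3/2) + 6*v (T(v) = 6*v + v^(3/2) = v^(3/2) + 6*v)
T(N)*(-50) + 50 = ((-24)^(3/2) + 6*(-24))*(-50) + 50 = (-48*I*√6 - 144)*(-50) + 50 = (-144 - 48*I*√6)*(-50) + 50 = (7200 + 2400*I*√6) + 50 = 7250 + 2400*I*√6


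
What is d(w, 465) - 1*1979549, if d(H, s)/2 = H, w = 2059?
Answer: -1975431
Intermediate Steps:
d(H, s) = 2*H
d(w, 465) - 1*1979549 = 2*2059 - 1*1979549 = 4118 - 1979549 = -1975431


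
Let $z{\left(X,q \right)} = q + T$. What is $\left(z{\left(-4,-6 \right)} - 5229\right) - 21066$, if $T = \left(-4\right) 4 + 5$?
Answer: $-26312$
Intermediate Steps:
$T = -11$ ($T = -16 + 5 = -11$)
$z{\left(X,q \right)} = -11 + q$ ($z{\left(X,q \right)} = q - 11 = -11 + q$)
$\left(z{\left(-4,-6 \right)} - 5229\right) - 21066 = \left(\left(-11 - 6\right) - 5229\right) - 21066 = \left(-17 - 5229\right) - 21066 = -5246 - 21066 = -26312$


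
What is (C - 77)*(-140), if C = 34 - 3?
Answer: 6440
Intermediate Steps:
C = 31
(C - 77)*(-140) = (31 - 77)*(-140) = -46*(-140) = 6440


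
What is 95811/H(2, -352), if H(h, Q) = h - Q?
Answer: 31937/118 ≈ 270.65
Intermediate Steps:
95811/H(2, -352) = 95811/(2 - 1*(-352)) = 95811/(2 + 352) = 95811/354 = 95811*(1/354) = 31937/118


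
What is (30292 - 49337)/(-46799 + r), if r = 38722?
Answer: 19045/8077 ≈ 2.3579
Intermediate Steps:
(30292 - 49337)/(-46799 + r) = (30292 - 49337)/(-46799 + 38722) = -19045/(-8077) = -19045*(-1/8077) = 19045/8077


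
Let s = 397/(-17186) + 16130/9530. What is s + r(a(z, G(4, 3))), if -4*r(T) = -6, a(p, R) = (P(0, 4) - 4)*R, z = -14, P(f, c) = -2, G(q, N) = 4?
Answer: 25955032/8189129 ≈ 3.1694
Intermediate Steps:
a(p, R) = -6*R (a(p, R) = (-2 - 4)*R = -6*R)
r(T) = 3/2 (r(T) = -1/4*(-6) = 3/2)
s = 27342677/16378258 (s = 397*(-1/17186) + 16130*(1/9530) = -397/17186 + 1613/953 = 27342677/16378258 ≈ 1.6694)
s + r(a(z, G(4, 3))) = 27342677/16378258 + 3/2 = 25955032/8189129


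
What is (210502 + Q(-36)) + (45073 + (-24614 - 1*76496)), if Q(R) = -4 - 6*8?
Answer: 154413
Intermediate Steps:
Q(R) = -52 (Q(R) = -4 - 48 = -52)
(210502 + Q(-36)) + (45073 + (-24614 - 1*76496)) = (210502 - 52) + (45073 + (-24614 - 1*76496)) = 210450 + (45073 + (-24614 - 76496)) = 210450 + (45073 - 101110) = 210450 - 56037 = 154413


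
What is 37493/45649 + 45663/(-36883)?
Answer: -701615968/1683672067 ≈ -0.41672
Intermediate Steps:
37493/45649 + 45663/(-36883) = 37493*(1/45649) + 45663*(-1/36883) = 37493/45649 - 45663/36883 = -701615968/1683672067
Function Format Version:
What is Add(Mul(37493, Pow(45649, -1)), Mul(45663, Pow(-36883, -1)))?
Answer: Rational(-701615968, 1683672067) ≈ -0.41672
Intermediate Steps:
Add(Mul(37493, Pow(45649, -1)), Mul(45663, Pow(-36883, -1))) = Add(Mul(37493, Rational(1, 45649)), Mul(45663, Rational(-1, 36883))) = Add(Rational(37493, 45649), Rational(-45663, 36883)) = Rational(-701615968, 1683672067)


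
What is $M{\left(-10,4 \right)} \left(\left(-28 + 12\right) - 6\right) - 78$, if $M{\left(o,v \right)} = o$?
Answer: $142$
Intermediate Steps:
$M{\left(-10,4 \right)} \left(\left(-28 + 12\right) - 6\right) - 78 = - 10 \left(\left(-28 + 12\right) - 6\right) - 78 = - 10 \left(-16 - 6\right) - 78 = \left(-10\right) \left(-22\right) - 78 = 220 - 78 = 142$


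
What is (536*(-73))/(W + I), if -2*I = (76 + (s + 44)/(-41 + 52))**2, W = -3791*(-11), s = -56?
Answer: -4734488/4706333 ≈ -1.0060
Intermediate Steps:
W = 41701
I = -339488/121 (I = -(76 + (-56 + 44)/(-41 + 52))**2/2 = -(76 - 12/11)**2/2 = -(824/11)**2/2 = -1/2*678976/121 = -339488/121 ≈ -2805.7)
(536*(-73))/(W + I) = (536*(-73))/(41701 - 339488/121) = -39128/4706333/121 = -39128*121/4706333 = -4734488/4706333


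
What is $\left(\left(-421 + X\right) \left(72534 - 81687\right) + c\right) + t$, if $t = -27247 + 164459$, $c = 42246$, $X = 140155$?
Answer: $-1278805844$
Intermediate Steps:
$t = 137212$
$\left(\left(-421 + X\right) \left(72534 - 81687\right) + c\right) + t = \left(\left(-421 + 140155\right) \left(72534 - 81687\right) + 42246\right) + 137212 = \left(139734 \left(-9153\right) + 42246\right) + 137212 = \left(-1278985302 + 42246\right) + 137212 = -1278943056 + 137212 = -1278805844$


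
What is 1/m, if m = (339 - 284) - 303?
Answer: -1/248 ≈ -0.0040323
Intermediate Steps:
m = -248 (m = 55 - 303 = -248)
1/m = 1/(-248) = -1/248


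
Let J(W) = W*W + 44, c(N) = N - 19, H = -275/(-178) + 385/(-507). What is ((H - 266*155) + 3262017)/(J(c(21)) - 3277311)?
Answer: -290663214497/295759876698 ≈ -0.98277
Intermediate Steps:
H = 70895/90246 (H = -275*(-1/178) + 385*(-1/507) = 275/178 - 385/507 = 70895/90246 ≈ 0.78557)
c(N) = -19 + N
J(W) = 44 + W² (J(W) = W² + 44 = 44 + W²)
((H - 266*155) + 3262017)/(J(c(21)) - 3277311) = ((70895/90246 - 266*155) + 3262017)/((44 + (-19 + 21)²) - 3277311) = ((70895/90246 - 41230) + 3262017)/((44 + 2²) - 3277311) = (-3720771685/90246 + 3262017)/((44 + 4) - 3277311) = 290663214497/(90246*(48 - 3277311)) = (290663214497/90246)/(-3277263) = (290663214497/90246)*(-1/3277263) = -290663214497/295759876698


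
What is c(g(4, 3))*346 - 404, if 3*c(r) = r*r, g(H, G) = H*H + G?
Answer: 123694/3 ≈ 41231.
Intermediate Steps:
g(H, G) = G + H² (g(H, G) = H² + G = G + H²)
c(r) = r²/3 (c(r) = (r*r)/3 = r²/3)
c(g(4, 3))*346 - 404 = ((3 + 4²)²/3)*346 - 404 = ((3 + 16)²/3)*346 - 404 = ((⅓)*19²)*346 - 404 = ((⅓)*361)*346 - 404 = (361/3)*346 - 404 = 124906/3 - 404 = 123694/3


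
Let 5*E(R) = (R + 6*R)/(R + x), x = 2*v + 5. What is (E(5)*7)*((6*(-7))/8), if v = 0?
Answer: -1029/40 ≈ -25.725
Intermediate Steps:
x = 5 (x = 2*0 + 5 = 0 + 5 = 5)
E(R) = 7*R/(5*(5 + R)) (E(R) = ((R + 6*R)/(R + 5))/5 = ((7*R)/(5 + R))/5 = (7*R/(5 + R))/5 = 7*R/(5*(5 + R)))
(E(5)*7)*((6*(-7))/8) = (((7/5)*5/(5 + 5))*7)*((6*(-7))/8) = (((7/5)*5/10)*7)*(-42*⅛) = (((7/5)*5*(⅒))*7)*(-21/4) = ((7/10)*7)*(-21/4) = (49/10)*(-21/4) = -1029/40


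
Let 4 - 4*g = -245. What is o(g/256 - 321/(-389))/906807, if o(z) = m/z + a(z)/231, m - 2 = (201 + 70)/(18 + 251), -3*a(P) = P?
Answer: 1411244999571829/454857426524747473920 ≈ 3.1026e-6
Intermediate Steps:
g = 249/4 (g = 1 - ¼*(-245) = 1 + 245/4 = 249/4 ≈ 62.250)
a(P) = -P/3
m = 809/269 (m = 2 + (201 + 70)/(18 + 251) = 2 + 271/269 = 809/269 ≈ 3.0074)
o(z) = -z/693 + 809/(269*z) (o(z) = 809/(269*z) - z/3/231 = 809/(269*z) - z/3*(1/231) = 809/(269*z) - z/693 = -z/693 + 809/(269*z))
o(g/256 - 321/(-389))/906807 = (-((249/4)/256 - 321/(-389))/693 + 809/(269*((249/4)/256 - 321/(-389))))/906807 = (-((249/4)*(1/256) - 321*(-1/389))/693 + 809/(269*((249/4)*(1/256) - 321*(-1/389))))*(1/906807) = (-(249/1024 + 321/389)/693 + 809/(269*(249/1024 + 321/389)))*(1/906807) = (-1/693*425565/398336 + 809/(269*(425565/398336)))*(1/906807) = (-6755/4381696 + (809/269)*(398336/425565))*(1/906807) = (-6755/4381696 + 322253824/114476985)*(1/906807) = (1411244999571829/501603347266560)*(1/906807) = 1411244999571829/454857426524747473920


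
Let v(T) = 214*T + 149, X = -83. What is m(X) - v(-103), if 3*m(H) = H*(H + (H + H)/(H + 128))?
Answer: 3279338/135 ≈ 24291.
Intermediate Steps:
m(H) = H*(H + 2*H/(128 + H))/3 (m(H) = (H*(H + (H + H)/(H + 128)))/3 = (H*(H + (2*H)/(128 + H)))/3 = (H*(H + 2*H/(128 + H)))/3 = H*(H + 2*H/(128 + H))/3)
v(T) = 149 + 214*T
m(X) - v(-103) = (⅓)*(-83)²*(130 - 83)/(128 - 83) - (149 + 214*(-103)) = (⅓)*6889*47/45 - (149 - 22042) = (⅓)*6889*(1/45)*47 - 1*(-21893) = 323783/135 + 21893 = 3279338/135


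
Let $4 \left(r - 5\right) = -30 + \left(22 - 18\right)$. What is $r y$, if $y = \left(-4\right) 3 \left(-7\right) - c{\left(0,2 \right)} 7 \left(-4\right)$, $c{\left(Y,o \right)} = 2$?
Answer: $-210$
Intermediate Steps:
$r = - \frac{3}{2}$ ($r = 5 + \frac{-30 + \left(22 - 18\right)}{4} = 5 + \frac{-30 + 4}{4} = 5 + \frac{1}{4} \left(-26\right) = 5 - \frac{13}{2} = - \frac{3}{2} \approx -1.5$)
$y = 140$ ($y = \left(-4\right) 3 \left(-7\right) - 2 \cdot 7 \left(-4\right) = \left(-12\right) \left(-7\right) - 14 \left(-4\right) = 84 - -56 = 84 + 56 = 140$)
$r y = \left(- \frac{3}{2}\right) 140 = -210$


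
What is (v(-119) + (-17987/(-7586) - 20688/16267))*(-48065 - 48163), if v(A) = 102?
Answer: -612135392191290/61700731 ≈ -9.9210e+6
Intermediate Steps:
(v(-119) + (-17987/(-7586) - 20688/16267))*(-48065 - 48163) = (102 + (-17987/(-7586) - 20688/16267))*(-48065 - 48163) = (102 + (-17987*(-1/7586) - 20688*1/16267))*(-96228) = (102 + (17987/7586 - 20688/16267))*(-96228) = (102 + 135655361/123401462)*(-96228) = (12722604485/123401462)*(-96228) = -612135392191290/61700731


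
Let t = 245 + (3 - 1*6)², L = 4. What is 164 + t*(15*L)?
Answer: 15404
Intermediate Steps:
t = 254 (t = 245 + (3 - 6)² = 245 + (-3)² = 245 + 9 = 254)
164 + t*(15*L) = 164 + 254*(15*4) = 164 + 254*60 = 164 + 15240 = 15404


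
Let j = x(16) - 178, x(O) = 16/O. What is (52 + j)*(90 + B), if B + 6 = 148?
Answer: -29000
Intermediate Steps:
j = -177 (j = 16/16 - 178 = 16*(1/16) - 178 = 1 - 178 = -177)
B = 142 (B = -6 + 148 = 142)
(52 + j)*(90 + B) = (52 - 177)*(90 + 142) = -125*232 = -29000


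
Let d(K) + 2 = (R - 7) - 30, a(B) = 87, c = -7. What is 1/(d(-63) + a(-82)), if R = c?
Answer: 1/41 ≈ 0.024390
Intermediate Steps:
R = -7
d(K) = -46 (d(K) = -2 + ((-7 - 7) - 30) = -2 + (-14 - 30) = -2 - 44 = -46)
1/(d(-63) + a(-82)) = 1/(-46 + 87) = 1/41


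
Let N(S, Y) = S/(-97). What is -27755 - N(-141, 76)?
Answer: -2692376/97 ≈ -27756.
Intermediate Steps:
N(S, Y) = -S/97 (N(S, Y) = S*(-1/97) = -S/97)
-27755 - N(-141, 76) = -27755 - (-1)*(-141)/97 = -27755 - 1*141/97 = -27755 - 141/97 = -2692376/97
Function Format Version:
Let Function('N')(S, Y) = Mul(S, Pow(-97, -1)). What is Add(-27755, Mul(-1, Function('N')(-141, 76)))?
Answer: Rational(-2692376, 97) ≈ -27756.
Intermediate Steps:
Function('N')(S, Y) = Mul(Rational(-1, 97), S) (Function('N')(S, Y) = Mul(S, Rational(-1, 97)) = Mul(Rational(-1, 97), S))
Add(-27755, Mul(-1, Function('N')(-141, 76))) = Add(-27755, Mul(-1, Mul(Rational(-1, 97), -141))) = Add(-27755, Mul(-1, Rational(141, 97))) = Add(-27755, Rational(-141, 97)) = Rational(-2692376, 97)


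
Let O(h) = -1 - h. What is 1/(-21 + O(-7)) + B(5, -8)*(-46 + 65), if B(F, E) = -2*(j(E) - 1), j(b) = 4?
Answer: -1711/15 ≈ -114.07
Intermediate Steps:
B(F, E) = -6 (B(F, E) = -2*(4 - 1) = -2*3 = -6)
1/(-21 + O(-7)) + B(5, -8)*(-46 + 65) = 1/(-21 + (-1 - 1*(-7))) - 6*(-46 + 65) = 1/(-21 + (-1 + 7)) - 6*19 = 1/(-21 + 6) - 114 = 1/(-15) - 114 = -1/15 - 114 = -1711/15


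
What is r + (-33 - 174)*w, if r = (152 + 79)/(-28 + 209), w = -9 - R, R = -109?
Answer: -3746469/181 ≈ -20699.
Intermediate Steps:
w = 100 (w = -9 - 1*(-109) = -9 + 109 = 100)
r = 231/181 ≈ 1.2762
r + (-33 - 174)*w = 231/181 + (-33 - 174)*100 = 231/181 - 207*100 = 231/181 - 20700 = -3746469/181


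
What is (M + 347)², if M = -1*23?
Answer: 104976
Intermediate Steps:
M = -23
(M + 347)² = (-23 + 347)² = 324² = 104976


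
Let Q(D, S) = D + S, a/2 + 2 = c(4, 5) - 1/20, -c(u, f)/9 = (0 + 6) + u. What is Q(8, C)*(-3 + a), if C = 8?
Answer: -14968/5 ≈ -2993.6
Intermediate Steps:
c(u, f) = -54 - 9*u (c(u, f) = -9*((0 + 6) + u) = -9*(6 + u) = -54 - 9*u)
a = -1841/10 (a = -4 + 2*((-54 - 9*4) - 1/20) = -4 + 2*((-54 - 36) - 1*1/20) = -4 + 2*(-90 - 1/20) = -4 + 2*(-1801/20) = -4 - 1801/10 = -1841/10 ≈ -184.10)
Q(8, C)*(-3 + a) = (8 + 8)*(-3 - 1841/10) = 16*(-1871/10) = -14968/5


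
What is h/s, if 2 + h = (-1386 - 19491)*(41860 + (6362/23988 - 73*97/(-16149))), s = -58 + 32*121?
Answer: -18807964073255347/82081986476 ≈ -2.2914e+5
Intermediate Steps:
s = 3814 (s = -58 + 3872 = 3814)
h = -18807964073255347/21521234 (h = -2 + (-1386 - 19491)*(41860 + (6362/23988 - 73*97/(-16149))) = -2 - 20877*(41860 + (6362*(1/23988) - 7081*(-1/16149))) = -2 - 20877*(41860 + (3181/11994 + 7081/16149)) = -2 - 20877*(41860 + 15144387/21521234) = -2 - 20877*900893999627/21521234 = -2 - 18807964030212879/21521234 = -18807964073255347/21521234 ≈ -8.7393e+8)
h/s = -18807964073255347/21521234/3814 = -18807964073255347/21521234*1/3814 = -18807964073255347/82081986476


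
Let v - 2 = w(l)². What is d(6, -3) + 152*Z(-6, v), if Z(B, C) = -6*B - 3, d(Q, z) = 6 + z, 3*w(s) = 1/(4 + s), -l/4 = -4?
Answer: 5019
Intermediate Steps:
l = 16 (l = -4*(-4) = 16)
w(s) = 1/(3*(4 + s))
v = 7201/3600 (v = 2 + (1/(3*(4 + 16)))² = 2 + ((⅓)/20)² = 2 + ((⅓)*(1/20))² = 2 + (1/60)² = 2 + 1/3600 = 7201/3600 ≈ 2.0003)
Z(B, C) = -3 - 6*B
d(6, -3) + 152*Z(-6, v) = (6 - 3) + 152*(-3 - 6*(-6)) = 3 + 152*(-3 + 36) = 3 + 152*33 = 3 + 5016 = 5019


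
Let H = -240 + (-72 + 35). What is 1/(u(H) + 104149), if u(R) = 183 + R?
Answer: 1/104055 ≈ 9.6103e-6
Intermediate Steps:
H = -277 (H = -240 - 37 = -277)
1/(u(H) + 104149) = 1/((183 - 277) + 104149) = 1/(-94 + 104149) = 1/104055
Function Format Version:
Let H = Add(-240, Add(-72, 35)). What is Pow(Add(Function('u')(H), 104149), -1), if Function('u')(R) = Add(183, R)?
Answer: Rational(1, 104055) ≈ 9.6103e-6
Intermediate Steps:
H = -277 (H = Add(-240, -37) = -277)
Pow(Add(Function('u')(H), 104149), -1) = Pow(Add(Add(183, -277), 104149), -1) = Pow(Add(-94, 104149), -1) = Pow(104055, -1) = Rational(1, 104055)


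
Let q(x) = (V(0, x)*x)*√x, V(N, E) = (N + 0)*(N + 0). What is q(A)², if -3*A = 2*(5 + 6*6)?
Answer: 0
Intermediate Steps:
V(N, E) = N² (V(N, E) = N*N = N²)
A = -82/3 (A = -2*(5 + 6*6)/3 = -2*(5 + 36)/3 = -2*41/3 = -⅓*82 = -82/3 ≈ -27.333)
q(x) = 0 (q(x) = (0²*x)*√x = (0*x)*√x = 0*√x = 0)
q(A)² = 0² = 0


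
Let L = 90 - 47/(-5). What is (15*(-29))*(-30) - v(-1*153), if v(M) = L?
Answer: 64753/5 ≈ 12951.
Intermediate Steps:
L = 497/5 (L = 90 - 47*(-1)/5 = 90 - 1*(-47/5) = 90 + 47/5 = 497/5 ≈ 99.400)
v(M) = 497/5
(15*(-29))*(-30) - v(-1*153) = (15*(-29))*(-30) - 1*497/5 = -435*(-30) - 497/5 = 13050 - 497/5 = 64753/5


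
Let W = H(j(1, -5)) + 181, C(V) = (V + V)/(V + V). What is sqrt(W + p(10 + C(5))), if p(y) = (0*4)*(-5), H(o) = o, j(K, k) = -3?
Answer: sqrt(178) ≈ 13.342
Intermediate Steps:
C(V) = 1 (C(V) = (2*V)/((2*V)) = (2*V)*(1/(2*V)) = 1)
p(y) = 0 (p(y) = 0*(-5) = 0)
W = 178 (W = -3 + 181 = 178)
sqrt(W + p(10 + C(5))) = sqrt(178 + 0) = sqrt(178)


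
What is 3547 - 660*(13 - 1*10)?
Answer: 1567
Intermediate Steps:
3547 - 660*(13 - 1*10) = 3547 - 660*(13 - 10) = 3547 - 660*3 = 3547 - 1*1980 = 3547 - 1980 = 1567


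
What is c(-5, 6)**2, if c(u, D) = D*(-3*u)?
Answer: 8100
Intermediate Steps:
c(u, D) = -3*D*u
c(-5, 6)**2 = (-3*6*(-5))**2 = 90**2 = 8100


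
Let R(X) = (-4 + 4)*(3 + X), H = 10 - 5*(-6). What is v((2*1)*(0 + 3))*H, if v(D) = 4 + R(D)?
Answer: 160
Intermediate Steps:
H = 40 (H = 10 + 30 = 40)
R(X) = 0 (R(X) = 0*(3 + X) = 0)
v(D) = 4 (v(D) = 4 + 0 = 4)
v((2*1)*(0 + 3))*H = 4*40 = 160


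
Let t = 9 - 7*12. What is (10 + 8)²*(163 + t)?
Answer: 28512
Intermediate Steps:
t = -75 (t = 9 - 84 = -75)
(10 + 8)²*(163 + t) = (10 + 8)²*(163 - 75) = 18²*88 = 324*88 = 28512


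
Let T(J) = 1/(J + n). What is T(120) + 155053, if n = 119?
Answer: 37057668/239 ≈ 1.5505e+5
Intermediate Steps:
T(J) = 1/(119 + J) (T(J) = 1/(J + 119) = 1/(119 + J))
T(120) + 155053 = 1/(119 + 120) + 155053 = 1/239 + 155053 = 37057668/239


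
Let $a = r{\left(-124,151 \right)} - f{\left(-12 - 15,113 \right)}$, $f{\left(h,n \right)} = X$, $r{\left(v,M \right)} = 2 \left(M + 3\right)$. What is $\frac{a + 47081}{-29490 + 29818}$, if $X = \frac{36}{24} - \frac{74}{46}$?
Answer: $\frac{2179899}{15088} \approx 144.48$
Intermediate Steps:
$r{\left(v,M \right)} = 6 + 2 M$ ($r{\left(v,M \right)} = 2 \left(3 + M\right) = 6 + 2 M$)
$X = - \frac{5}{46}$ ($X = 36 \cdot \frac{1}{24} - \frac{37}{23} = \frac{3}{2} - \frac{37}{23} = - \frac{5}{46} \approx -0.1087$)
$f{\left(h,n \right)} = - \frac{5}{46}$
$a = \frac{14173}{46}$ ($a = \left(6 + 2 \cdot 151\right) - - \frac{5}{46} = \left(6 + 302\right) + \frac{5}{46} = 308 + \frac{5}{46} = \frac{14173}{46} \approx 308.11$)
$\frac{a + 47081}{-29490 + 29818} = \frac{\frac{14173}{46} + 47081}{-29490 + 29818} = \frac{2179899}{46 \cdot 328} = \frac{2179899}{46} \cdot \frac{1}{328} = \frac{2179899}{15088}$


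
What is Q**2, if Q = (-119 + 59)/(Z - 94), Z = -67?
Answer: 3600/25921 ≈ 0.13888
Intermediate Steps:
Q = 60/161 (Q = (-119 + 59)/(-67 - 94) = -60/(-161) = -60*(-1/161) = 60/161 ≈ 0.37267)
Q**2 = (60/161)**2 = 3600/25921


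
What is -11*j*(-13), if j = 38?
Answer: 5434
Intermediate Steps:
-11*j*(-13) = -11*38*(-13) = -418*(-13) = 5434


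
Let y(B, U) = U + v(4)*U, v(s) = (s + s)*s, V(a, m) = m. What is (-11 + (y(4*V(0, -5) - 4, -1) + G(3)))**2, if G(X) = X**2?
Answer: 1225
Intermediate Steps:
v(s) = 2*s**2 (v(s) = (2*s)*s = 2*s**2)
y(B, U) = 33*U (y(B, U) = U + (2*4**2)*U = U + (2*16)*U = U + 32*U = 33*U)
(-11 + (y(4*V(0, -5) - 4, -1) + G(3)))**2 = (-11 + (33*(-1) + 3**2))**2 = (-11 + (-33 + 9))**2 = (-11 - 24)**2 = (-35)**2 = 1225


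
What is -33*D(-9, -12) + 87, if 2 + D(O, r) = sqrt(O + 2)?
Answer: 153 - 33*I*sqrt(7) ≈ 153.0 - 87.31*I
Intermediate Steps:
D(O, r) = -2 + sqrt(2 + O) (D(O, r) = -2 + sqrt(O + 2) = -2 + sqrt(2 + O))
-33*D(-9, -12) + 87 = -33*(-2 + sqrt(2 - 9)) + 87 = -33*(-2 + sqrt(-7)) + 87 = -33*(-2 + I*sqrt(7)) + 87 = (66 - 33*I*sqrt(7)) + 87 = 153 - 33*I*sqrt(7)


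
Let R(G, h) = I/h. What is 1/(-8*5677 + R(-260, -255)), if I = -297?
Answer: -85/3860261 ≈ -2.2019e-5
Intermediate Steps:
R(G, h) = -297/h
1/(-8*5677 + R(-260, -255)) = 1/(-8*5677 - 297/(-255)) = 1/(-45416 - 297*(-1/255)) = 1/(-45416 + 99/85) = 1/(-3860261/85) = -85/3860261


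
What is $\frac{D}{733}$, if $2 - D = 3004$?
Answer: $- \frac{3002}{733} \approx -4.0955$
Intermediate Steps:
$D = -3002$ ($D = 2 - 3004 = -3002$)
$\frac{D}{733} = - \frac{3002}{733}$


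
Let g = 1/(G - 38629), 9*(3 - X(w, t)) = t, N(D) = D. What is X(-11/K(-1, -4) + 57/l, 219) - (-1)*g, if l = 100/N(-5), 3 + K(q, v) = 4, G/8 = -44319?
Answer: -25163587/1179543 ≈ -21.333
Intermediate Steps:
G = -354552 (G = 8*(-44319) = -354552)
K(q, v) = 1 (K(q, v) = -3 + 4 = 1)
l = -20 (l = 100/(-5) = 100*(-⅕) = -20)
X(w, t) = 3 - t/9
g = -1/393181 (g = 1/(-354552 - 38629) = 1/(-393181) = -1/393181 ≈ -2.5434e-6)
X(-11/K(-1, -4) + 57/l, 219) - (-1)*g = (3 - ⅑*219) - (-1)*(-1)/393181 = (3 - 73/3) - 1*1/393181 = -64/3 - 1/393181 = -25163587/1179543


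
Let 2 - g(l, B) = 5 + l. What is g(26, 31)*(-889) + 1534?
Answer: 27315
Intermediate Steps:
g(l, B) = -3 - l (g(l, B) = 2 - (5 + l) = 2 + (-5 - l) = -3 - l)
g(26, 31)*(-889) + 1534 = (-3 - 1*26)*(-889) + 1534 = (-3 - 26)*(-889) + 1534 = -29*(-889) + 1534 = 25781 + 1534 = 27315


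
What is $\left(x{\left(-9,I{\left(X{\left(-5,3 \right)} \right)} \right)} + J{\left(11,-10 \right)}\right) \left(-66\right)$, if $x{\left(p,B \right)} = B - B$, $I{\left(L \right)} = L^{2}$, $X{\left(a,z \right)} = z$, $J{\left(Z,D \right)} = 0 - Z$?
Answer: $726$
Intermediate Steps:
$J{\left(Z,D \right)} = - Z$
$x{\left(p,B \right)} = 0$
$\left(x{\left(-9,I{\left(X{\left(-5,3 \right)} \right)} \right)} + J{\left(11,-10 \right)}\right) \left(-66\right) = \left(0 - 11\right) \left(-66\right) = \left(-11\right) \left(-66\right) = 726$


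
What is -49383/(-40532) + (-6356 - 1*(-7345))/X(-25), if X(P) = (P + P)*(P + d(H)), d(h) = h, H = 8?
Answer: 41030849/17226100 ≈ 2.3819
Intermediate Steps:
X(P) = 2*P*(8 + P) (X(P) = (P + P)*(P + 8) = (2*P)*(8 + P) = 2*P*(8 + P))
-49383/(-40532) + (-6356 - 1*(-7345))/X(-25) = -49383/(-40532) + (-6356 - 1*(-7345))/((2*(-25)*(8 - 25))) = -49383*(-1/40532) + (-6356 + 7345)/((2*(-25)*(-17))) = 49383/40532 + 989/850 = 41030849/17226100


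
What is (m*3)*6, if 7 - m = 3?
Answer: 72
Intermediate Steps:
m = 4 (m = 7 - 1*3 = 7 - 3 = 4)
(m*3)*6 = (4*3)*6 = 12*6 = 72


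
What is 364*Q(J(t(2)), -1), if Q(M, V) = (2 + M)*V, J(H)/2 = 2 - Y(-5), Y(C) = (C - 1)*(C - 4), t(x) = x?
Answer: 37128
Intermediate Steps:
Y(C) = (-1 + C)*(-4 + C)
J(H) = -104 (J(H) = 2*(2 - (4 + (-5)² - 5*(-5))) = 2*(2 - (4 + 25 + 25)) = 2*(2 - 1*54) = 2*(2 - 54) = 2*(-52) = -104)
Q(M, V) = V*(2 + M)
364*Q(J(t(2)), -1) = 364*(-(2 - 104)) = 364*(-1*(-102)) = 364*102 = 37128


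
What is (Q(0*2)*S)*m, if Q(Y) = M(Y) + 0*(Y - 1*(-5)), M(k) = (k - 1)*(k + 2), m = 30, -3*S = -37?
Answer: -740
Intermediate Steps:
S = 37/3 (S = -⅓*(-37) = 37/3 ≈ 12.333)
M(k) = (-1 + k)*(2 + k)
Q(Y) = -2 + Y + Y² (Q(Y) = (-2 + Y + Y²) + 0*(Y - 1*(-5)) = (-2 + Y + Y²) + 0*(Y + 5) = (-2 + Y + Y²) + 0*(5 + Y) = (-2 + Y + Y²) + 0 = -2 + Y + Y²)
(Q(0*2)*S)*m = ((-2 + 0*2 + (0*2)²)*(37/3))*30 = ((-2 + 0 + 0²)*(37/3))*30 = ((-2 + 0 + 0)*(37/3))*30 = -2*37/3*30 = -74/3*30 = -740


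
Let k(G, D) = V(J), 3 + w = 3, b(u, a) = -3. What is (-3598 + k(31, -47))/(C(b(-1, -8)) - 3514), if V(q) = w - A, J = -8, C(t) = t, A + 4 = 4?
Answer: 3598/3517 ≈ 1.0230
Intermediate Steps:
A = 0 (A = -4 + 4 = 0)
w = 0 (w = -3 + 3 = 0)
V(q) = 0 (V(q) = 0 - 1*0 = 0 + 0 = 0)
k(G, D) = 0
(-3598 + k(31, -47))/(C(b(-1, -8)) - 3514) = (-3598 + 0)/(-3 - 3514) = -3598/(-3517) = -3598*(-1/3517) = 3598/3517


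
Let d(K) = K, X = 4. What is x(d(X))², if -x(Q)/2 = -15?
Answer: 900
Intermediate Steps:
x(Q) = 30 (x(Q) = -2*(-15) = 30)
x(d(X))² = 30² = 900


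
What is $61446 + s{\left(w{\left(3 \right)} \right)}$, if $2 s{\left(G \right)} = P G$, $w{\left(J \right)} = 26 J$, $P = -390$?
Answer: $46236$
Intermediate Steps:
$s{\left(G \right)} = - 195 G$ ($s{\left(G \right)} = \frac{\left(-390\right) G}{2} = - 195 G$)
$61446 + s{\left(w{\left(3 \right)} \right)} = 61446 - 195 \cdot 26 \cdot 3 = 61446 - 15210 = 46236$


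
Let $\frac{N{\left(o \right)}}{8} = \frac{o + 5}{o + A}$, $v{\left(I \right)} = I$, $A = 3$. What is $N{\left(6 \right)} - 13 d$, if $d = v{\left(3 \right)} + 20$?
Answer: $- \frac{2603}{9} \approx -289.22$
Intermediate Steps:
$N{\left(o \right)} = \frac{8 \left(5 + o\right)}{3 + o}$ ($N{\left(o \right)} = 8 \frac{o + 5}{o + 3} = 8 \frac{5 + o}{3 + o} = \frac{8 \left(5 + o\right)}{3 + o}$)
$d = 23$ ($d = 3 + 20 = 23$)
$N{\left(6 \right)} - 13 d = \frac{8 \left(5 + 6\right)}{3 + 6} - 299 = 8 \cdot \frac{1}{9} \cdot 11 - 299 = \frac{88}{9} - 299 = - \frac{2603}{9}$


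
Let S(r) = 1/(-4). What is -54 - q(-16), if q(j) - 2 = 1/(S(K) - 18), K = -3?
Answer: -4084/73 ≈ -55.945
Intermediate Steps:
S(r) = -¼ (S(r) = 1*(-¼) = -¼)
q(j) = 142/73 (q(j) = 2 + 1/(-¼ - 18) = 2 + 1/(-73/4) = 2 - 4/73 = 142/73)
-54 - q(-16) = -54 - 1*142/73 = -54 - 142/73 = -4084/73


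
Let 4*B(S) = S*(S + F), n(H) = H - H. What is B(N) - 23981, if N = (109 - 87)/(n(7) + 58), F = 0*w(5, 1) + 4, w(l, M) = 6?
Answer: -80670687/3364 ≈ -23981.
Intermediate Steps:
n(H) = 0
F = 4 (F = 0*6 + 4 = 0 + 4 = 4)
N = 11/29 (N = (109 - 87)/(0 + 58) = 22/58 = 22*(1/58) = 11/29 ≈ 0.37931)
B(S) = S*(4 + S)/4 (B(S) = (S*(S + 4))/4 = (S*(4 + S))/4 = S*(4 + S)/4)
B(N) - 23981 = (¼)*(11/29)*(4 + 11/29) - 23981 = (¼)*(11/29)*(127/29) - 23981 = 1397/3364 - 23981 = -80670687/3364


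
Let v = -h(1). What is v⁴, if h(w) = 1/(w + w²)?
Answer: 1/16 ≈ 0.062500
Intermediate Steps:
v = -½ (v = -1/(1*(1 + 1)) = -1/2 = -1*½ = -½ ≈ -0.50000)
v⁴ = (-½)⁴ = 1/16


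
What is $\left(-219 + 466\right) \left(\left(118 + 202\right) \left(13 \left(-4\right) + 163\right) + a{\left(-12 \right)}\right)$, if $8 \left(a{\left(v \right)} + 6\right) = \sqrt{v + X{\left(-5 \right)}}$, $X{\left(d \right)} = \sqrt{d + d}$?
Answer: $8771958 + \frac{247 \sqrt{-12 + i \sqrt{10}}}{8} \approx 8.772 \cdot 10^{6} + 107.86 i$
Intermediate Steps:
$X{\left(d \right)} = \sqrt{2} \sqrt{d}$ ($X{\left(d \right)} = \sqrt{2 d} = \sqrt{2} \sqrt{d}$)
$a{\left(v \right)} = -6 + \frac{\sqrt{v + i \sqrt{10}}}{8}$ ($a{\left(v \right)} = -6 + \frac{\sqrt{v + \sqrt{2} \sqrt{-5}}}{8} = -6 + \frac{\sqrt{v + \sqrt{2} i \sqrt{5}}}{8} = -6 + \frac{\sqrt{v + i \sqrt{10}}}{8}$)
$\left(-219 + 466\right) \left(\left(118 + 202\right) \left(13 \left(-4\right) + 163\right) + a{\left(-12 \right)}\right) = \left(-219 + 466\right) \left(\left(118 + 202\right) \left(13 \left(-4\right) + 163\right) - \left(6 - \frac{\sqrt{-12 + i \sqrt{10}}}{8}\right)\right) = 247 \left(320 \left(-52 + 163\right) - \left(6 - \frac{\sqrt{-12 + i \sqrt{10}}}{8}\right)\right) = 247 \left(320 \cdot 111 - \left(6 - \frac{\sqrt{-12 + i \sqrt{10}}}{8}\right)\right) = 247 \left(35520 - \left(6 - \frac{\sqrt{-12 + i \sqrt{10}}}{8}\right)\right) = 247 \left(35514 + \frac{\sqrt{-12 + i \sqrt{10}}}{8}\right) = 8771958 + \frac{247 \sqrt{-12 + i \sqrt{10}}}{8}$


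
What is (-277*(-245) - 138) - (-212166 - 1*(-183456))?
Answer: 96437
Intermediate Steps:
(-277*(-245) - 138) - (-212166 - 1*(-183456)) = (67865 - 138) - (-212166 + 183456) = 67727 - 1*(-28710) = 67727 + 28710 = 96437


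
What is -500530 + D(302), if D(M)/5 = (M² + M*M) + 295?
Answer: 412985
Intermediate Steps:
D(M) = 1475 + 10*M² (D(M) = 5*((M² + M*M) + 295) = 5*((M² + M²) + 295) = 5*(2*M² + 295) = 5*(295 + 2*M²) = 1475 + 10*M²)
-500530 + D(302) = -500530 + (1475 + 10*302²) = -500530 + (1475 + 10*91204) = -500530 + (1475 + 912040) = -500530 + 913515 = 412985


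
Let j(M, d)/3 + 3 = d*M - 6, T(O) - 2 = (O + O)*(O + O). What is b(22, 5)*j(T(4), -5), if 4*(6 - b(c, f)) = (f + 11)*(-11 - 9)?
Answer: -87462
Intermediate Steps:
b(c, f) = 61 + 5*f (b(c, f) = 6 - (f + 11)*(-11 - 9)/4 = 6 - (11 + f)*(-20)/4 = 6 - (-220 - 20*f)/4 = 6 + (55 + 5*f) = 61 + 5*f)
T(O) = 2 + 4*O² (T(O) = 2 + (O + O)*(O + O) = 2 + (2*O)*(2*O) = 2 + 4*O²)
j(M, d) = -27 + 3*M*d (j(M, d) = -9 + 3*(d*M - 6) = -9 + 3*(M*d - 6) = -9 + 3*(-6 + M*d) = -9 + (-18 + 3*M*d) = -27 + 3*M*d)
b(22, 5)*j(T(4), -5) = (61 + 5*5)*(-27 + 3*(2 + 4*4²)*(-5)) = (61 + 25)*(-27 + 3*(2 + 4*16)*(-5)) = 86*(-27 + 3*(2 + 64)*(-5)) = 86*(-27 + 3*66*(-5)) = 86*(-27 - 990) = 86*(-1017) = -87462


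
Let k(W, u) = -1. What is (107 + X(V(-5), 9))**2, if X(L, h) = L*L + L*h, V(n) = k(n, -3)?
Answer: 9801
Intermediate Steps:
V(n) = -1
X(L, h) = L**2 + L*h
(107 + X(V(-5), 9))**2 = (107 - (-1 + 9))**2 = (107 - 1*8)**2 = (107 - 8)**2 = 99**2 = 9801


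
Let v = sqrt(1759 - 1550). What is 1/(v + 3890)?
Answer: 3890/15131891 - sqrt(209)/15131891 ≈ 0.00025612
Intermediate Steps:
v = sqrt(209) ≈ 14.457
1/(v + 3890) = 1/(sqrt(209) + 3890) = 1/(3890 + sqrt(209))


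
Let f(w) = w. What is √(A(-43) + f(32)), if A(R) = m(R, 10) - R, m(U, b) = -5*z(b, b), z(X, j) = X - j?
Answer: 5*√3 ≈ 8.6602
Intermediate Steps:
m(U, b) = 0 (m(U, b) = -5*(b - b) = -5*0 = 0)
A(R) = -R (A(R) = 0 - R = -R)
√(A(-43) + f(32)) = √(-1*(-43) + 32) = √(43 + 32) = √75 = 5*√3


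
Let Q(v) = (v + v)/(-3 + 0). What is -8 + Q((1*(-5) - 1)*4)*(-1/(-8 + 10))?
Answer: -16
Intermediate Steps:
Q(v) = -2*v/3 (Q(v) = (2*v)/(-3) = (2*v)*(-⅓) = -2*v/3)
-8 + Q((1*(-5) - 1)*4)*(-1/(-8 + 10)) = -8 + (-2*(1*(-5) - 1)*4/3)*(-1/(-8 + 10)) = -8 + (-2*(-5 - 1)*4/3)*(-1/2) = -8 + (-(-4)*4)*(-1*½) = -8 - ⅔*(-24)*(-½) = -8 + 16*(-½) = -8 - 8 = -16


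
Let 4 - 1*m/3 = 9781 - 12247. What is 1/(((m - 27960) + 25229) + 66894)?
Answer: 1/71573 ≈ 1.3972e-5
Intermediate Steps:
m = 7410 (m = 12 - 3*(9781 - 12247) = 12 - 3*(-2466) = 12 + 7398 = 7410)
1/(((m - 27960) + 25229) + 66894) = 1/(((7410 - 27960) + 25229) + 66894) = 1/((-20550 + 25229) + 66894) = 1/(4679 + 66894) = 1/71573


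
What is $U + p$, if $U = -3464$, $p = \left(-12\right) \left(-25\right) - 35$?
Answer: $-3199$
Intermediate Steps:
$p = 265$ ($p = 300 - 35 = 265$)
$U + p = -3464 + 265 = -3199$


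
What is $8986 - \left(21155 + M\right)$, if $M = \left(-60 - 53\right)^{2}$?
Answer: $-24938$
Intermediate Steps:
$M = 12769$ ($M = \left(-113\right)^{2} = 12769$)
$8986 - \left(21155 + M\right) = 8986 - 33924 = -24938$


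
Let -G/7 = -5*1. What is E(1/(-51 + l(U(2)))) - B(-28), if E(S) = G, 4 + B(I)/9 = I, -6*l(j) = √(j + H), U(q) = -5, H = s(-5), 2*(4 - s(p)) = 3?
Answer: 323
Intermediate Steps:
s(p) = 5/2 (s(p) = 4 - ½*3 = 4 - 3/2 = 5/2)
H = 5/2 ≈ 2.5000
l(j) = -√(5/2 + j)/6 (l(j) = -√(j + 5/2)/6 = -√(5/2 + j)/6)
B(I) = -36 + 9*I
G = 35 (G = -(-35) = -7*(-5) = 35)
E(S) = 35
E(1/(-51 + l(U(2)))) - B(-28) = 35 - (-36 + 9*(-28)) = 35 - (-36 - 252) = 35 - 1*(-288) = 35 + 288 = 323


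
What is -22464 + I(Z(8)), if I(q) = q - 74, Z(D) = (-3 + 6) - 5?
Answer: -22540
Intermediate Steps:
Z(D) = -2 (Z(D) = 3 - 5 = -2)
I(q) = -74 + q
-22464 + I(Z(8)) = -22464 + (-74 - 2) = -22464 - 76 = -22540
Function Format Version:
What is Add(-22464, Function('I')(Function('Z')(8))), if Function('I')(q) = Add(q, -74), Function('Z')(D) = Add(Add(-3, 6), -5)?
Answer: -22540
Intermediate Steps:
Function('Z')(D) = -2 (Function('Z')(D) = Add(3, -5) = -2)
Function('I')(q) = Add(-74, q)
Add(-22464, Function('I')(Function('Z')(8))) = Add(-22464, Add(-74, -2)) = Add(-22464, -76) = -22540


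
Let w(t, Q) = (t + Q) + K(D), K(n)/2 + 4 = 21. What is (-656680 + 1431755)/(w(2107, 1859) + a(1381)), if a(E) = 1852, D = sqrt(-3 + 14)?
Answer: 110725/836 ≈ 132.45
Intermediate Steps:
D = sqrt(11) ≈ 3.3166
K(n) = 34 (K(n) = -8 + 2*21 = -8 + 42 = 34)
w(t, Q) = 34 + Q + t (w(t, Q) = (t + Q) + 34 = (Q + t) + 34 = 34 + Q + t)
(-656680 + 1431755)/(w(2107, 1859) + a(1381)) = (-656680 + 1431755)/((34 + 1859 + 2107) + 1852) = 775075/(4000 + 1852) = 775075/5852 = 775075*(1/5852) = 110725/836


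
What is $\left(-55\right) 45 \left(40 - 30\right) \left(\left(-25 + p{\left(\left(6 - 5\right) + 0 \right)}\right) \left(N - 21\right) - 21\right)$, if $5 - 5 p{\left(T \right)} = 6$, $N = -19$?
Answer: $-24428250$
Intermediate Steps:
$p{\left(T \right)} = - \frac{1}{5}$ ($p{\left(T \right)} = 1 - \frac{6}{5} = - \frac{1}{5}$)
$\left(-55\right) 45 \left(40 - 30\right) \left(\left(-25 + p{\left(\left(6 - 5\right) + 0 \right)}\right) \left(N - 21\right) - 21\right) = \left(-55\right) 45 \left(40 - 30\right) \left(\left(-25 - \frac{1}{5}\right) \left(-19 - 21\right) - 21\right) = - 2475 \cdot 10 \left(\left(- \frac{126}{5}\right) \left(-40\right) - 21\right) = - 2475 \cdot 10 \left(1008 - 21\right) = - 2475 \cdot 10 \cdot 987 = \left(-2475\right) 9870 = -24428250$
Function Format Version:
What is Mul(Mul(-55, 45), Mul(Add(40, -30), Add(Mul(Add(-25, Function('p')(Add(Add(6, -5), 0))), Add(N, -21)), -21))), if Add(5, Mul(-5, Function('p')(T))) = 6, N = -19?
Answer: -24428250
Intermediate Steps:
Function('p')(T) = Rational(-1, 5) (Function('p')(T) = Add(1, Mul(Rational(-1, 5), 6)) = Add(1, Rational(-6, 5)) = Rational(-1, 5))
Mul(Mul(-55, 45), Mul(Add(40, -30), Add(Mul(Add(-25, Function('p')(Add(Add(6, -5), 0))), Add(N, -21)), -21))) = Mul(Mul(-55, 45), Mul(Add(40, -30), Add(Mul(Add(-25, Rational(-1, 5)), Add(-19, -21)), -21))) = Mul(-2475, Mul(10, Add(Mul(Rational(-126, 5), -40), -21))) = Mul(-2475, Mul(10, Add(1008, -21))) = Mul(-2475, Mul(10, 987)) = Mul(-2475, 9870) = -24428250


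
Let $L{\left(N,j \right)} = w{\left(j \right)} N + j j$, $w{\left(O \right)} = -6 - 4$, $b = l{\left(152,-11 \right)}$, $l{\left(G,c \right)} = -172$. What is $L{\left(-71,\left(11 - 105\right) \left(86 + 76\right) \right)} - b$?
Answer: $231892866$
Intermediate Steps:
$b = -172$
$w{\left(O \right)} = -10$ ($w{\left(O \right)} = -6 - 4 = -10$)
$L{\left(N,j \right)} = j^{2} - 10 N$ ($L{\left(N,j \right)} = - 10 N + j j = - 10 N + j^{2} = j^{2} - 10 N$)
$L{\left(-71,\left(11 - 105\right) \left(86 + 76\right) \right)} - b = \left(\left(\left(11 - 105\right) \left(86 + 76\right)\right)^{2} - -710\right) - -172 = \left(\left(\left(-94\right) 162\right)^{2} + 710\right) + 172 = \left(\left(-15228\right)^{2} + 710\right) + 172 = \left(231891984 + 710\right) + 172 = 231892694 + 172 = 231892866$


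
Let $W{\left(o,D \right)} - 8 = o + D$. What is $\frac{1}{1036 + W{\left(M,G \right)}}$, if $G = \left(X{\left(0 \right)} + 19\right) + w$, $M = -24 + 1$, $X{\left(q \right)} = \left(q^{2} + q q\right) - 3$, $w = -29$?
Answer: $\frac{1}{1008} \approx 0.00099206$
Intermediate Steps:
$X{\left(q \right)} = -3 + 2 q^{2}$ ($X{\left(q \right)} = \left(q^{2} + q^{2}\right) - 3 = 2 q^{2} - 3 = -3 + 2 q^{2}$)
$M = -23$
$G = -13$ ($G = \left(\left(-3 + 2 \cdot 0^{2}\right) + 19\right) - 29 = \left(\left(-3 + 2 \cdot 0\right) + 19\right) - 29 = \left(\left(-3 + 0\right) + 19\right) - 29 = \left(-3 + 19\right) - 29 = 16 - 29 = -13$)
$W{\left(o,D \right)} = 8 + D + o$ ($W{\left(o,D \right)} = 8 + \left(o + D\right) = 8 + \left(D + o\right) = 8 + D + o$)
$\frac{1}{1036 + W{\left(M,G \right)}} = \frac{1}{1036 - 28} = \frac{1}{1008}$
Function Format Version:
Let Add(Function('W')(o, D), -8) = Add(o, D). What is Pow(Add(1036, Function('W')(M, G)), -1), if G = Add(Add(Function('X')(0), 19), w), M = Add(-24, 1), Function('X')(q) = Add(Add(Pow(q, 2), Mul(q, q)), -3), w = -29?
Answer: Rational(1, 1008) ≈ 0.00099206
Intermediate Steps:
Function('X')(q) = Add(-3, Mul(2, Pow(q, 2))) (Function('X')(q) = Add(Add(Pow(q, 2), Pow(q, 2)), -3) = Add(Mul(2, Pow(q, 2)), -3) = Add(-3, Mul(2, Pow(q, 2))))
M = -23
G = -13 (G = Add(Add(Add(-3, Mul(2, Pow(0, 2))), 19), -29) = Add(Add(Add(-3, Mul(2, 0)), 19), -29) = Add(Add(Add(-3, 0), 19), -29) = Add(Add(-3, 19), -29) = Add(16, -29) = -13)
Function('W')(o, D) = Add(8, D, o) (Function('W')(o, D) = Add(8, Add(o, D)) = Add(8, Add(D, o)) = Add(8, D, o))
Pow(Add(1036, Function('W')(M, G)), -1) = Pow(Add(1036, Add(8, -13, -23)), -1) = Pow(Add(1036, -28), -1) = Pow(1008, -1) = Rational(1, 1008)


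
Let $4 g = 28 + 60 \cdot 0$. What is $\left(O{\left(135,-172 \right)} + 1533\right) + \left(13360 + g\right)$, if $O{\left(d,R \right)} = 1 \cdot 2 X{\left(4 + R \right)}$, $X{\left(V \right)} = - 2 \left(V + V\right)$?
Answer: $16244$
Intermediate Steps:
$X{\left(V \right)} = - 4 V$ ($X{\left(V \right)} = - 2 \cdot 2 V = - 4 V$)
$O{\left(d,R \right)} = -32 - 8 R$ ($O{\left(d,R \right)} = 1 \cdot 2 \left(- 4 \left(4 + R\right)\right) = 2 \left(-16 - 4 R\right) = -32 - 8 R$)
$g = 7$ ($g = \frac{28 + 60 \cdot 0}{4} = \frac{28 + 0}{4} = \frac{1}{4} \cdot 28 = 7$)
$\left(O{\left(135,-172 \right)} + 1533\right) + \left(13360 + g\right) = \left(\left(-32 - -1376\right) + 1533\right) + \left(13360 + 7\right) = \left(\left(-32 + 1376\right) + 1533\right) + 13367 = \left(1344 + 1533\right) + 13367 = 2877 + 13367 = 16244$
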